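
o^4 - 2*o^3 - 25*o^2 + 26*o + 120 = (o - 5)*(o - 3)*(o + 2)*(o + 4)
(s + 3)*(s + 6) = s^2 + 9*s + 18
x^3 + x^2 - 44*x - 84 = (x - 7)*(x + 2)*(x + 6)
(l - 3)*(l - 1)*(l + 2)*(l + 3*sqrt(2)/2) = l^4 - 2*l^3 + 3*sqrt(2)*l^3/2 - 5*l^2 - 3*sqrt(2)*l^2 - 15*sqrt(2)*l/2 + 6*l + 9*sqrt(2)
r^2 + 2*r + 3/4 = (r + 1/2)*(r + 3/2)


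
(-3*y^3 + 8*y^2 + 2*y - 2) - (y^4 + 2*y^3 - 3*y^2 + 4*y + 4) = -y^4 - 5*y^3 + 11*y^2 - 2*y - 6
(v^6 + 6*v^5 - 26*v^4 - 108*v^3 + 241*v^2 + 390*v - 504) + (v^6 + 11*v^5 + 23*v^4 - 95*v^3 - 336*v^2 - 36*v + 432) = 2*v^6 + 17*v^5 - 3*v^4 - 203*v^3 - 95*v^2 + 354*v - 72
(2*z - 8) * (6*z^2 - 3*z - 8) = 12*z^3 - 54*z^2 + 8*z + 64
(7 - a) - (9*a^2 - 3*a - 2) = -9*a^2 + 2*a + 9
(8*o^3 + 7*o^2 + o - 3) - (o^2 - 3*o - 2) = 8*o^3 + 6*o^2 + 4*o - 1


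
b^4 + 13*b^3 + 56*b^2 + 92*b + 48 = (b + 1)*(b + 2)*(b + 4)*(b + 6)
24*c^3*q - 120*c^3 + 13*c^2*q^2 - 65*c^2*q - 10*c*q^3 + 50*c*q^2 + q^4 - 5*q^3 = (-8*c + q)*(-3*c + q)*(c + q)*(q - 5)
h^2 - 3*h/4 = h*(h - 3/4)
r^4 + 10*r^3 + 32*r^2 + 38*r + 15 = (r + 1)^2*(r + 3)*(r + 5)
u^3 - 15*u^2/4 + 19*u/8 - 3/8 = (u - 3)*(u - 1/2)*(u - 1/4)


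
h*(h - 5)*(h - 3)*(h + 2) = h^4 - 6*h^3 - h^2 + 30*h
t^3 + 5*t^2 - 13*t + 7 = (t - 1)^2*(t + 7)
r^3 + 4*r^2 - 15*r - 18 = (r - 3)*(r + 1)*(r + 6)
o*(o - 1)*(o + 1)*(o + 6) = o^4 + 6*o^3 - o^2 - 6*o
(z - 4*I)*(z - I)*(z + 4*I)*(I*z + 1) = I*z^4 + 2*z^3 + 15*I*z^2 + 32*z - 16*I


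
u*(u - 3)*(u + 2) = u^3 - u^2 - 6*u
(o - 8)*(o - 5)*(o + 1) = o^3 - 12*o^2 + 27*o + 40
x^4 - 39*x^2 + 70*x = x*(x - 5)*(x - 2)*(x + 7)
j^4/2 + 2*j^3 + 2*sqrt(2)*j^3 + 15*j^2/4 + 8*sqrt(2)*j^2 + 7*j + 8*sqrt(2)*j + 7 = (j/2 + 1)*(j + 2)*(j + sqrt(2)/2)*(j + 7*sqrt(2)/2)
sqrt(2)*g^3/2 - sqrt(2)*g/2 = g*(g - 1)*(sqrt(2)*g/2 + sqrt(2)/2)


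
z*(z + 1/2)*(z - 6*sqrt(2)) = z^3 - 6*sqrt(2)*z^2 + z^2/2 - 3*sqrt(2)*z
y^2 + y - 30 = (y - 5)*(y + 6)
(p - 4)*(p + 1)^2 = p^3 - 2*p^2 - 7*p - 4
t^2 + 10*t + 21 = (t + 3)*(t + 7)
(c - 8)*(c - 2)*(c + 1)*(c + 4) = c^4 - 5*c^3 - 30*c^2 + 40*c + 64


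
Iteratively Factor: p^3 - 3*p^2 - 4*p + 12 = (p + 2)*(p^2 - 5*p + 6) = (p - 3)*(p + 2)*(p - 2)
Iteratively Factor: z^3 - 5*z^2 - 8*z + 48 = (z + 3)*(z^2 - 8*z + 16) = (z - 4)*(z + 3)*(z - 4)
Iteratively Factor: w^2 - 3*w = (w - 3)*(w)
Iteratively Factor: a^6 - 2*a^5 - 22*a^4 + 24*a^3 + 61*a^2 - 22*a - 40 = (a - 2)*(a^5 - 22*a^3 - 20*a^2 + 21*a + 20) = (a - 2)*(a + 1)*(a^4 - a^3 - 21*a^2 + a + 20) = (a - 2)*(a + 1)^2*(a^3 - 2*a^2 - 19*a + 20) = (a - 2)*(a - 1)*(a + 1)^2*(a^2 - a - 20) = (a - 2)*(a - 1)*(a + 1)^2*(a + 4)*(a - 5)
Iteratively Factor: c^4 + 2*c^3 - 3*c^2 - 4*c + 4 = (c + 2)*(c^3 - 3*c + 2) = (c - 1)*(c + 2)*(c^2 + c - 2) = (c - 1)^2*(c + 2)*(c + 2)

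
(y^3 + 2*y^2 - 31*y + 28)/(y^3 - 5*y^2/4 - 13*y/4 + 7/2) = 4*(y^2 + 3*y - 28)/(4*y^2 - y - 14)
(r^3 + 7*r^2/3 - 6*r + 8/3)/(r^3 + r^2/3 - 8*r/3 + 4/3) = (r + 4)/(r + 2)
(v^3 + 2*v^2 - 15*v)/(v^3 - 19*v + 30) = v/(v - 2)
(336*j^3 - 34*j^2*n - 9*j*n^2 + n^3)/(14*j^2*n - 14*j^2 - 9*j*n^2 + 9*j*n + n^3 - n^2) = (48*j^2 + 2*j*n - n^2)/(2*j*n - 2*j - n^2 + n)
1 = 1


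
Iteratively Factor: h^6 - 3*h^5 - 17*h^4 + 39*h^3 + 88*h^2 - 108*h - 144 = (h + 3)*(h^5 - 6*h^4 + h^3 + 36*h^2 - 20*h - 48) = (h + 2)*(h + 3)*(h^4 - 8*h^3 + 17*h^2 + 2*h - 24) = (h - 3)*(h + 2)*(h + 3)*(h^3 - 5*h^2 + 2*h + 8) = (h - 3)*(h + 1)*(h + 2)*(h + 3)*(h^2 - 6*h + 8) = (h - 4)*(h - 3)*(h + 1)*(h + 2)*(h + 3)*(h - 2)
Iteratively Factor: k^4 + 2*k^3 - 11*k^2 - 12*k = (k - 3)*(k^3 + 5*k^2 + 4*k) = (k - 3)*(k + 1)*(k^2 + 4*k) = (k - 3)*(k + 1)*(k + 4)*(k)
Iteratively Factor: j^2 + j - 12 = (j - 3)*(j + 4)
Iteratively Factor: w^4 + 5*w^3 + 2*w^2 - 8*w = (w + 2)*(w^3 + 3*w^2 - 4*w) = w*(w + 2)*(w^2 + 3*w - 4) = w*(w + 2)*(w + 4)*(w - 1)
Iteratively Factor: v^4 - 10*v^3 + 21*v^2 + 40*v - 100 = (v - 5)*(v^3 - 5*v^2 - 4*v + 20) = (v - 5)*(v - 2)*(v^2 - 3*v - 10) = (v - 5)^2*(v - 2)*(v + 2)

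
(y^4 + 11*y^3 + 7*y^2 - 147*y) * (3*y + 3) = 3*y^5 + 36*y^4 + 54*y^3 - 420*y^2 - 441*y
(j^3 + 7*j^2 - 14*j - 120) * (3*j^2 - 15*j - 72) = 3*j^5 + 6*j^4 - 219*j^3 - 654*j^2 + 2808*j + 8640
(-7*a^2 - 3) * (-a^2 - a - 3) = 7*a^4 + 7*a^3 + 24*a^2 + 3*a + 9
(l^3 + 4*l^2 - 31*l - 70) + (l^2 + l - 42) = l^3 + 5*l^2 - 30*l - 112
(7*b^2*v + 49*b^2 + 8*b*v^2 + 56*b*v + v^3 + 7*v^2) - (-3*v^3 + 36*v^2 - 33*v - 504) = 7*b^2*v + 49*b^2 + 8*b*v^2 + 56*b*v + 4*v^3 - 29*v^2 + 33*v + 504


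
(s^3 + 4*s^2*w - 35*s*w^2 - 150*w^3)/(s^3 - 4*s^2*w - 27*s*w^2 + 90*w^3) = (s + 5*w)/(s - 3*w)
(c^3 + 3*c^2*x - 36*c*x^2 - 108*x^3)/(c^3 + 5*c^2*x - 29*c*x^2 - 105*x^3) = (-c^2 + 36*x^2)/(-c^2 - 2*c*x + 35*x^2)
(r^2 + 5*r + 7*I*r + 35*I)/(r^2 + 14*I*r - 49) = (r + 5)/(r + 7*I)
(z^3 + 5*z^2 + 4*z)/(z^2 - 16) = z*(z + 1)/(z - 4)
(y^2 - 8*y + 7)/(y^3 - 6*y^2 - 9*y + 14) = 1/(y + 2)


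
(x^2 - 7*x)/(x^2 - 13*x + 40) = x*(x - 7)/(x^2 - 13*x + 40)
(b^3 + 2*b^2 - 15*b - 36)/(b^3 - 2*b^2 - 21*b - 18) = (b^2 - b - 12)/(b^2 - 5*b - 6)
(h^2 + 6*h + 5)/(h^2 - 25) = (h + 1)/(h - 5)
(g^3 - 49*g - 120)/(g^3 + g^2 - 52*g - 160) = (g + 3)/(g + 4)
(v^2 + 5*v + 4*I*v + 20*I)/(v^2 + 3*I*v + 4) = (v + 5)/(v - I)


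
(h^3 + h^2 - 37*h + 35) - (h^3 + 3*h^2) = -2*h^2 - 37*h + 35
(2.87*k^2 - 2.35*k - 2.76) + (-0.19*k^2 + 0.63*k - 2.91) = 2.68*k^2 - 1.72*k - 5.67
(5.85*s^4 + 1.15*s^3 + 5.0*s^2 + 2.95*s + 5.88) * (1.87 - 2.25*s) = -13.1625*s^5 + 8.352*s^4 - 9.0995*s^3 + 2.7125*s^2 - 7.7135*s + 10.9956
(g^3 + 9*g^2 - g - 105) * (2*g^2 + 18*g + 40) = 2*g^5 + 36*g^4 + 200*g^3 + 132*g^2 - 1930*g - 4200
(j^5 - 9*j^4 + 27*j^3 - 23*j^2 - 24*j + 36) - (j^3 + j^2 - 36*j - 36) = j^5 - 9*j^4 + 26*j^3 - 24*j^2 + 12*j + 72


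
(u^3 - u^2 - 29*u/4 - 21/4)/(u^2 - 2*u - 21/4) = u + 1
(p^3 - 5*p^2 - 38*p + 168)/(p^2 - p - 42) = p - 4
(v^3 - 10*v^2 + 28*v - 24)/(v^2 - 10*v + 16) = (v^2 - 8*v + 12)/(v - 8)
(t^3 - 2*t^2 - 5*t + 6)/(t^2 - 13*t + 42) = (t^3 - 2*t^2 - 5*t + 6)/(t^2 - 13*t + 42)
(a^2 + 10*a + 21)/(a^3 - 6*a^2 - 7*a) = (a^2 + 10*a + 21)/(a*(a^2 - 6*a - 7))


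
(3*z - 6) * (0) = 0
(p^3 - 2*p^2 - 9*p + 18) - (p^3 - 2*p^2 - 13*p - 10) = 4*p + 28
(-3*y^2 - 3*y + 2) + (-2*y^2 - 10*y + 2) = -5*y^2 - 13*y + 4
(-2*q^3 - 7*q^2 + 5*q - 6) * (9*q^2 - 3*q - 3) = -18*q^5 - 57*q^4 + 72*q^3 - 48*q^2 + 3*q + 18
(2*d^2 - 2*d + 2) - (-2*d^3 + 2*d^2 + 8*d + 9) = 2*d^3 - 10*d - 7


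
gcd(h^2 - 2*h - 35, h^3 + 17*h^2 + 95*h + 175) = h + 5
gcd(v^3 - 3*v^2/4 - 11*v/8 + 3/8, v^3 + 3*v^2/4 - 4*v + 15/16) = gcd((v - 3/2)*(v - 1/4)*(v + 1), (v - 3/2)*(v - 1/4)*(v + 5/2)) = v^2 - 7*v/4 + 3/8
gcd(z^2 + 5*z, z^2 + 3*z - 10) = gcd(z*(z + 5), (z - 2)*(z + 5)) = z + 5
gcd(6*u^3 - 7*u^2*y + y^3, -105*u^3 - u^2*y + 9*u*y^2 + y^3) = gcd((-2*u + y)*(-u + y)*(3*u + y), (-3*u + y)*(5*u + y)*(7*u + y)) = 1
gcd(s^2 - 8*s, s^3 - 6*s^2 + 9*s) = s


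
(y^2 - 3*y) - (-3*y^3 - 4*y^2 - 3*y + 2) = 3*y^3 + 5*y^2 - 2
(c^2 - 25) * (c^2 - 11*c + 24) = c^4 - 11*c^3 - c^2 + 275*c - 600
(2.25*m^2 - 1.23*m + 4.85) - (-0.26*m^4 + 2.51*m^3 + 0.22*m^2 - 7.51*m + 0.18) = 0.26*m^4 - 2.51*m^3 + 2.03*m^2 + 6.28*m + 4.67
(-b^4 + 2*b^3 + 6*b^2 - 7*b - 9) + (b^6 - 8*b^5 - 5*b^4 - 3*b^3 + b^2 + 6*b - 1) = b^6 - 8*b^5 - 6*b^4 - b^3 + 7*b^2 - b - 10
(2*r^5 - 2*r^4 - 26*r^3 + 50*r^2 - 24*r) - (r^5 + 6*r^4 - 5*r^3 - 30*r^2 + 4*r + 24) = r^5 - 8*r^4 - 21*r^3 + 80*r^2 - 28*r - 24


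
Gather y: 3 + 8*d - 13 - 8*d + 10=0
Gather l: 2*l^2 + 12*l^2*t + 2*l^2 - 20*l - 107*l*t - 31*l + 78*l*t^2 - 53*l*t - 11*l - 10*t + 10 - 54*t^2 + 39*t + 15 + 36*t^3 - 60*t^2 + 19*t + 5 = l^2*(12*t + 4) + l*(78*t^2 - 160*t - 62) + 36*t^3 - 114*t^2 + 48*t + 30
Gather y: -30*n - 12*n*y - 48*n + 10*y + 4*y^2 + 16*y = -78*n + 4*y^2 + y*(26 - 12*n)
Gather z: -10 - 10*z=-10*z - 10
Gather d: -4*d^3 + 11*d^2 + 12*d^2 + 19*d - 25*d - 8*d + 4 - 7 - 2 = -4*d^3 + 23*d^2 - 14*d - 5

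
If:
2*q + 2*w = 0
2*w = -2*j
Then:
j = -w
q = -w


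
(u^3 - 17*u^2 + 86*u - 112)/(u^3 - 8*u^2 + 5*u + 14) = (u - 8)/(u + 1)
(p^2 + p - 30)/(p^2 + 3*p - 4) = (p^2 + p - 30)/(p^2 + 3*p - 4)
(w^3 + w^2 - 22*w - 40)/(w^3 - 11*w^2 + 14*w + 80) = (w + 4)/(w - 8)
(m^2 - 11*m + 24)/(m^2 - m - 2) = (-m^2 + 11*m - 24)/(-m^2 + m + 2)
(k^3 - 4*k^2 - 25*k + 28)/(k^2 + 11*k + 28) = (k^2 - 8*k + 7)/(k + 7)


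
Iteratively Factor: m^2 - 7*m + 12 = (m - 4)*(m - 3)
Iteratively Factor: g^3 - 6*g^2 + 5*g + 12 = (g + 1)*(g^2 - 7*g + 12) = (g - 4)*(g + 1)*(g - 3)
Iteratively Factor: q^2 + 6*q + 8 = (q + 2)*(q + 4)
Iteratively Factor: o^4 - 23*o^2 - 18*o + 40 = (o - 5)*(o^3 + 5*o^2 + 2*o - 8) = (o - 5)*(o + 4)*(o^2 + o - 2) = (o - 5)*(o + 2)*(o + 4)*(o - 1)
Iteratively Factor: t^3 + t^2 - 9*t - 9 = (t + 1)*(t^2 - 9) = (t + 1)*(t + 3)*(t - 3)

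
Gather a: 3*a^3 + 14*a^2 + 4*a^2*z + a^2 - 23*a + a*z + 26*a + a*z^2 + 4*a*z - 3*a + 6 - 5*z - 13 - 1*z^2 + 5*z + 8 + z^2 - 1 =3*a^3 + a^2*(4*z + 15) + a*(z^2 + 5*z)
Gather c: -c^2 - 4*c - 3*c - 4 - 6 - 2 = -c^2 - 7*c - 12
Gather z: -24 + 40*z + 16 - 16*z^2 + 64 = -16*z^2 + 40*z + 56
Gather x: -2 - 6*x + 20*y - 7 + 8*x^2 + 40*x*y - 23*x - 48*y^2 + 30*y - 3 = 8*x^2 + x*(40*y - 29) - 48*y^2 + 50*y - 12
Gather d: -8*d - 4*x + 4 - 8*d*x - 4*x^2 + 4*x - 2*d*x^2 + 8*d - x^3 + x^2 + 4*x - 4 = d*(-2*x^2 - 8*x) - x^3 - 3*x^2 + 4*x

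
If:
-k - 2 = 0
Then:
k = -2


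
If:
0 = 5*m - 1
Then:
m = 1/5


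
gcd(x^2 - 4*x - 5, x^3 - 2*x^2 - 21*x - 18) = x + 1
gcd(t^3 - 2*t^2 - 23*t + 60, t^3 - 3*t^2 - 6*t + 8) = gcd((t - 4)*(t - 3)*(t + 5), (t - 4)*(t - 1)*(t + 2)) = t - 4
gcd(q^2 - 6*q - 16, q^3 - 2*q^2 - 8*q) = q + 2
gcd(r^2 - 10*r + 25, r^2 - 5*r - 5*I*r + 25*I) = r - 5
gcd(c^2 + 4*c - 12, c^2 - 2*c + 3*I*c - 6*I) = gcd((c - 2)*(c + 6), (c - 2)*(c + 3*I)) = c - 2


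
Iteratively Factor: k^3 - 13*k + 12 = (k - 3)*(k^2 + 3*k - 4) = (k - 3)*(k + 4)*(k - 1)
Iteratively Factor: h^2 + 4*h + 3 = (h + 1)*(h + 3)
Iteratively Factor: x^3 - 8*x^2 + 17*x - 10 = (x - 1)*(x^2 - 7*x + 10) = (x - 5)*(x - 1)*(x - 2)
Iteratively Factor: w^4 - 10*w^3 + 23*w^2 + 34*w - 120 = (w - 4)*(w^3 - 6*w^2 - w + 30) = (w - 5)*(w - 4)*(w^2 - w - 6) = (w - 5)*(w - 4)*(w + 2)*(w - 3)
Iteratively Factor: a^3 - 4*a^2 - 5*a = (a - 5)*(a^2 + a) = (a - 5)*(a + 1)*(a)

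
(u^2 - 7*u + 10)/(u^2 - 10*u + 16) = (u - 5)/(u - 8)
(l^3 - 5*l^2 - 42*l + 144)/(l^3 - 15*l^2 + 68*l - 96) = (l + 6)/(l - 4)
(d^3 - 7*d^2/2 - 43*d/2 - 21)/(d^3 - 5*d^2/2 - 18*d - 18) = (d - 7)/(d - 6)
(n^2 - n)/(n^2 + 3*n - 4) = n/(n + 4)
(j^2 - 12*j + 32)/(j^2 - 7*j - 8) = (j - 4)/(j + 1)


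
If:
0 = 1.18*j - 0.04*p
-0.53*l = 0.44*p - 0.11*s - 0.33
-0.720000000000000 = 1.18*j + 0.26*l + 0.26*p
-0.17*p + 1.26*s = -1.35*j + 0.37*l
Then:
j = -0.40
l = 10.81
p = -11.77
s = 2.01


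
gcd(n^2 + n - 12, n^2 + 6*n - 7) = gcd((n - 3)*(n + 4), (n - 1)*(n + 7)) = 1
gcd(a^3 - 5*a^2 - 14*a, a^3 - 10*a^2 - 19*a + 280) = a - 7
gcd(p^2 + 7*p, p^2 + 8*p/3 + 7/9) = 1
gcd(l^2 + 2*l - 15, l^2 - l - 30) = l + 5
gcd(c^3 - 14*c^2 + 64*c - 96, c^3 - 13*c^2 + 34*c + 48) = c - 6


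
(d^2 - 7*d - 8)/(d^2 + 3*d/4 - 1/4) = 4*(d - 8)/(4*d - 1)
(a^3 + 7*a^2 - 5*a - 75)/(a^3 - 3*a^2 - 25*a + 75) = (a + 5)/(a - 5)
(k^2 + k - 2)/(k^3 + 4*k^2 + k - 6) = 1/(k + 3)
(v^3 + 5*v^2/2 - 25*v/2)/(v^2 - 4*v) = (2*v^2 + 5*v - 25)/(2*(v - 4))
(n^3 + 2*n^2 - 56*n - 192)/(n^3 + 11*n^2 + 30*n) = (n^2 - 4*n - 32)/(n*(n + 5))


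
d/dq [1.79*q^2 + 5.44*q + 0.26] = 3.58*q + 5.44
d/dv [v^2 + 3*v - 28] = 2*v + 3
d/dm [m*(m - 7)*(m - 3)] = 3*m^2 - 20*m + 21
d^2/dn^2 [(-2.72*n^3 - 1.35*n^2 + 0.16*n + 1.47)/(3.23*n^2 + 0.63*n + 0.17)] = (-2.8421709430404e-14*n^5 + 9.660726*n^3 + 94.718016*n^2 + 16.949034*n - 0.55977)/(33.698267*n^6 + 19.718181*n^5 + 9.16674*n^4 + 2.325645*n^3 + 0.48246*n^2 + 0.054621*n + 0.004913)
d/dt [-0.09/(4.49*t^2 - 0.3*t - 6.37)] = (0.8082*t - 0.027)/(-4.49*t^2 + 0.3*t + 6.37)^2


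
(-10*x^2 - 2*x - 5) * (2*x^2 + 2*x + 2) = -20*x^4 - 24*x^3 - 34*x^2 - 14*x - 10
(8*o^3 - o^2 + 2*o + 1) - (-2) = 8*o^3 - o^2 + 2*o + 3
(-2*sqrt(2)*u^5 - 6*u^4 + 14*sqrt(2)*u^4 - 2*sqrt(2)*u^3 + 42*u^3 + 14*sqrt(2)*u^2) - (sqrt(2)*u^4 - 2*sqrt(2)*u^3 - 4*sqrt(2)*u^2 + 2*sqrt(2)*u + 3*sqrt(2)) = -2*sqrt(2)*u^5 - 6*u^4 + 13*sqrt(2)*u^4 + 42*u^3 + 18*sqrt(2)*u^2 - 2*sqrt(2)*u - 3*sqrt(2)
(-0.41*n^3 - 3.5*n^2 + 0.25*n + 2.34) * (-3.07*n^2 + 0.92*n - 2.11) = 1.2587*n^5 + 10.3678*n^4 - 3.1224*n^3 + 0.431200000000001*n^2 + 1.6253*n - 4.9374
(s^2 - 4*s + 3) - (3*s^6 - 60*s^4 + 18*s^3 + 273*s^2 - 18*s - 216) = -3*s^6 + 60*s^4 - 18*s^3 - 272*s^2 + 14*s + 219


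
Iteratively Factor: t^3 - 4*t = (t + 2)*(t^2 - 2*t) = (t - 2)*(t + 2)*(t)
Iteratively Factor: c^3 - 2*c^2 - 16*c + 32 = (c - 2)*(c^2 - 16) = (c - 2)*(c + 4)*(c - 4)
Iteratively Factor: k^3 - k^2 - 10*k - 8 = (k + 1)*(k^2 - 2*k - 8) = (k - 4)*(k + 1)*(k + 2)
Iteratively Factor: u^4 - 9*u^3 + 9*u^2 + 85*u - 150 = (u - 5)*(u^3 - 4*u^2 - 11*u + 30) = (u - 5)^2*(u^2 + u - 6) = (u - 5)^2*(u - 2)*(u + 3)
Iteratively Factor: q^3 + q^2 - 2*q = (q + 2)*(q^2 - q) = q*(q + 2)*(q - 1)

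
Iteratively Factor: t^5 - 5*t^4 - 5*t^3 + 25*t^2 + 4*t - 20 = (t + 2)*(t^4 - 7*t^3 + 9*t^2 + 7*t - 10) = (t - 1)*(t + 2)*(t^3 - 6*t^2 + 3*t + 10) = (t - 5)*(t - 1)*(t + 2)*(t^2 - t - 2) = (t - 5)*(t - 2)*(t - 1)*(t + 2)*(t + 1)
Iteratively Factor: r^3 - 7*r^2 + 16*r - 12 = (r - 2)*(r^2 - 5*r + 6) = (r - 2)^2*(r - 3)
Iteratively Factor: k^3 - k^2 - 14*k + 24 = (k - 3)*(k^2 + 2*k - 8) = (k - 3)*(k - 2)*(k + 4)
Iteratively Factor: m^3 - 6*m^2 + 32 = (m - 4)*(m^2 - 2*m - 8) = (m - 4)*(m + 2)*(m - 4)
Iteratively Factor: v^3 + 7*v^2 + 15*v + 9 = (v + 3)*(v^2 + 4*v + 3) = (v + 3)^2*(v + 1)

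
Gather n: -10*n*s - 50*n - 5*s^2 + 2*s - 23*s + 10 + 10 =n*(-10*s - 50) - 5*s^2 - 21*s + 20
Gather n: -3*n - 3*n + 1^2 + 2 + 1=4 - 6*n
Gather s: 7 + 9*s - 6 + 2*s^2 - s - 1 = 2*s^2 + 8*s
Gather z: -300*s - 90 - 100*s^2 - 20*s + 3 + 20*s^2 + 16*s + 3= -80*s^2 - 304*s - 84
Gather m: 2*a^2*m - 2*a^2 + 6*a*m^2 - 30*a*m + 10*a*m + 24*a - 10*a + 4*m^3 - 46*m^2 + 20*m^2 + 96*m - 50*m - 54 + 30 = -2*a^2 + 14*a + 4*m^3 + m^2*(6*a - 26) + m*(2*a^2 - 20*a + 46) - 24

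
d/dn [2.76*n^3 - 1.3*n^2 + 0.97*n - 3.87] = 8.28*n^2 - 2.6*n + 0.97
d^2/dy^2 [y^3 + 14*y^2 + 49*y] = 6*y + 28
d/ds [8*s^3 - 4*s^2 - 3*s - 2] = 24*s^2 - 8*s - 3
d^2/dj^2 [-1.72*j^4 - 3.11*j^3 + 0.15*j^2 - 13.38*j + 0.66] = -20.64*j^2 - 18.66*j + 0.3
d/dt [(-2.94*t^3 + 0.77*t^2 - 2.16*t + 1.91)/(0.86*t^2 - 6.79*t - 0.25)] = (-2.5284*t^4 + 39.9252*t^3 - 1.1657*t^2 - 3.6702*t + 13.5089)/(0.7396*t^4 - 11.6788*t^3 + 45.6741*t^2 + 3.395*t + 0.0625)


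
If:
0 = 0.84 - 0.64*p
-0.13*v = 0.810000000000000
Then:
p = 1.31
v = -6.23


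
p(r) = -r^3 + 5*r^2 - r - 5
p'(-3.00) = -58.00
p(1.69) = 2.76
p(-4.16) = 157.68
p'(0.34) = 2.05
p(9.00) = -338.00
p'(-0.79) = -10.77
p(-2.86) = 62.15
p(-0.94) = 1.19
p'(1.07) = 6.27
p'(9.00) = -154.00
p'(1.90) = 7.17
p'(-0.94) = -13.05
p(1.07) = -1.57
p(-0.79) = -0.60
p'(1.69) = 7.33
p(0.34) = -4.80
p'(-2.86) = -54.14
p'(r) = -3*r^2 + 10*r - 1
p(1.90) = 4.29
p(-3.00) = 70.00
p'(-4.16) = -94.52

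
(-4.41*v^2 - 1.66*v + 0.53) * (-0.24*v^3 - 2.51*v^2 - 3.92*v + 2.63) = 1.0584*v^5 + 11.4675*v^4 + 21.3266*v^3 - 6.4214*v^2 - 6.4434*v + 1.3939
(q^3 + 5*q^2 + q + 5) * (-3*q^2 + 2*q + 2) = -3*q^5 - 13*q^4 + 9*q^3 - 3*q^2 + 12*q + 10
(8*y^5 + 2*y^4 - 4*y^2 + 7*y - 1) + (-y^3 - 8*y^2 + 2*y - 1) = 8*y^5 + 2*y^4 - y^3 - 12*y^2 + 9*y - 2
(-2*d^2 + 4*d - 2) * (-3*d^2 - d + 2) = 6*d^4 - 10*d^3 - 2*d^2 + 10*d - 4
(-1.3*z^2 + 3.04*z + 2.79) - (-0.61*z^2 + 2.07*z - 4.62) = -0.69*z^2 + 0.97*z + 7.41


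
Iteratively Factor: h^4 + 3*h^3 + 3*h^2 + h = (h)*(h^3 + 3*h^2 + 3*h + 1) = h*(h + 1)*(h^2 + 2*h + 1) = h*(h + 1)^2*(h + 1)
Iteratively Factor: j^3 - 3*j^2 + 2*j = (j - 2)*(j^2 - j) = j*(j - 2)*(j - 1)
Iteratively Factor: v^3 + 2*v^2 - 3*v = (v - 1)*(v^2 + 3*v) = (v - 1)*(v + 3)*(v)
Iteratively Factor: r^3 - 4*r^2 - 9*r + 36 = (r - 4)*(r^2 - 9) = (r - 4)*(r - 3)*(r + 3)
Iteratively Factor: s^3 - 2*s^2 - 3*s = (s)*(s^2 - 2*s - 3) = s*(s + 1)*(s - 3)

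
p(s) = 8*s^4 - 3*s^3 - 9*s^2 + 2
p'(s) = 32*s^3 - 9*s^2 - 18*s = s*(32*s^2 - 9*s - 18)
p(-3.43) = 1124.48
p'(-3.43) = -1335.46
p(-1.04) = 5.00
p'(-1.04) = -27.01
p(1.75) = 33.39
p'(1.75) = 112.44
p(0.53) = -0.34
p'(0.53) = -7.30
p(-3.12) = 763.57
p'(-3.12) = -1003.33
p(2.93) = 438.88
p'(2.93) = 674.92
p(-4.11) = 2341.00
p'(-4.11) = -2299.70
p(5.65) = 7325.98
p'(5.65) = 5382.59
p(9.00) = 49574.00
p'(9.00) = 22437.00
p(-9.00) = 53948.00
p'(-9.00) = -23895.00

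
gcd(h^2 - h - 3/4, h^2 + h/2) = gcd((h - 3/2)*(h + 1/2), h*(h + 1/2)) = h + 1/2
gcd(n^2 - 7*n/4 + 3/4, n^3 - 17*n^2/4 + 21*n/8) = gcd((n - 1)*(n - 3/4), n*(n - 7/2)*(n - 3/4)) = n - 3/4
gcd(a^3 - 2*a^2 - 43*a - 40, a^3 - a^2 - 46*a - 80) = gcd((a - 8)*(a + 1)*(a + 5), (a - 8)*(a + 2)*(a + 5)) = a^2 - 3*a - 40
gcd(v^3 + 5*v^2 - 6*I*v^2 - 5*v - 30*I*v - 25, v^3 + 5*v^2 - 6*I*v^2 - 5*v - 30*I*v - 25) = v^3 + v^2*(5 - 6*I) + v*(-5 - 30*I) - 25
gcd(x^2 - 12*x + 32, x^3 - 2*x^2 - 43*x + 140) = x - 4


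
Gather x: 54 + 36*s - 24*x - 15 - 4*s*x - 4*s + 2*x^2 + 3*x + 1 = 32*s + 2*x^2 + x*(-4*s - 21) + 40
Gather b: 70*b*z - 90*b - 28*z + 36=b*(70*z - 90) - 28*z + 36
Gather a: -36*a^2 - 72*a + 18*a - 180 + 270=-36*a^2 - 54*a + 90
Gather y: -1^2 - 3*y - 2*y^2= -2*y^2 - 3*y - 1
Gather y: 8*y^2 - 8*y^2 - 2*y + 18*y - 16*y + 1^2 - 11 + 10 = 0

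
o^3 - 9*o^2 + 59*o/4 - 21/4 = (o - 7)*(o - 3/2)*(o - 1/2)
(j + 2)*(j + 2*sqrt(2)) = j^2 + 2*j + 2*sqrt(2)*j + 4*sqrt(2)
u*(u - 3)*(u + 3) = u^3 - 9*u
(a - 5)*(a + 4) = a^2 - a - 20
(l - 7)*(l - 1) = l^2 - 8*l + 7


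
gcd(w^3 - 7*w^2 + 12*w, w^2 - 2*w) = w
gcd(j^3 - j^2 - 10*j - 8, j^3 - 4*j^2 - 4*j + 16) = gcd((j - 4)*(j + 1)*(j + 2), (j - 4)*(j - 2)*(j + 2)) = j^2 - 2*j - 8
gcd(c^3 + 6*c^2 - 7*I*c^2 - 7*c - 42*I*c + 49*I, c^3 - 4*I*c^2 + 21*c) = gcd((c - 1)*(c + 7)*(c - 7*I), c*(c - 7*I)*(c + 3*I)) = c - 7*I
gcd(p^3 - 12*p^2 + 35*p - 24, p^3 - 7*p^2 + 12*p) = p - 3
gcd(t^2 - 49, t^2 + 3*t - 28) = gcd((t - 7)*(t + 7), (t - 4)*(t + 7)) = t + 7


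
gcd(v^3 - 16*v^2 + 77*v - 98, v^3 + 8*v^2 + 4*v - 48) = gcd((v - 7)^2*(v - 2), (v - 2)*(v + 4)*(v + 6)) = v - 2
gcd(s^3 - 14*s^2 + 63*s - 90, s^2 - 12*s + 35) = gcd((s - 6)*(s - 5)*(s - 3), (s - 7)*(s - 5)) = s - 5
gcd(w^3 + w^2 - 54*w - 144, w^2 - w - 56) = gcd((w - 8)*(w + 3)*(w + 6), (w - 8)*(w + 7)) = w - 8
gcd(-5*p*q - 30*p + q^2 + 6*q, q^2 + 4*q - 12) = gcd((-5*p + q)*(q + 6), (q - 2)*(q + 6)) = q + 6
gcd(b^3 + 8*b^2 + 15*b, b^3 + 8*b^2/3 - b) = b^2 + 3*b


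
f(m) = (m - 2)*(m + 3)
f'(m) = 2*m + 1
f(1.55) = -2.05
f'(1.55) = 4.10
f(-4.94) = 13.46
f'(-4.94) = -8.88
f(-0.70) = -6.21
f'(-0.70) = -0.40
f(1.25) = -3.19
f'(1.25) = 3.50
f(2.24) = 1.26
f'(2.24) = 5.48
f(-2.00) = -4.00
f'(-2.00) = -3.00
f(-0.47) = -6.25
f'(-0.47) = 0.06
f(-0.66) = -6.22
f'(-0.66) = -0.32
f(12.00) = 150.00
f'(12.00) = 25.00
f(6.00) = 36.00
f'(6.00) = 13.00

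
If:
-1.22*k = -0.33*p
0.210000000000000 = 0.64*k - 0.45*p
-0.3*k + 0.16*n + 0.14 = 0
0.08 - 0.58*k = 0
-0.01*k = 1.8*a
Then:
No Solution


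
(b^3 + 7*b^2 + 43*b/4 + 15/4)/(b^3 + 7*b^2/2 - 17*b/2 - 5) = (b + 3/2)/(b - 2)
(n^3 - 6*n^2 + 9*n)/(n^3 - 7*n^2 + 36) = n*(n - 3)/(n^2 - 4*n - 12)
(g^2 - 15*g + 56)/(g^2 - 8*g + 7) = (g - 8)/(g - 1)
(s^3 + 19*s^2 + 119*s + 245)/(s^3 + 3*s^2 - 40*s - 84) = (s^2 + 12*s + 35)/(s^2 - 4*s - 12)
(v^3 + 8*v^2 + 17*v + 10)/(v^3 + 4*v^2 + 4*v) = (v^2 + 6*v + 5)/(v*(v + 2))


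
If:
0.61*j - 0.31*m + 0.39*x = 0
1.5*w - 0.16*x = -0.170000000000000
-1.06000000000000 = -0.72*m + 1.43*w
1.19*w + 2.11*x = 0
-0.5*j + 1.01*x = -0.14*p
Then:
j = 0.60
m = 1.26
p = 1.71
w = -0.11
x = 0.06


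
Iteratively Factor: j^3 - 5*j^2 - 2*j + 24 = (j + 2)*(j^2 - 7*j + 12) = (j - 4)*(j + 2)*(j - 3)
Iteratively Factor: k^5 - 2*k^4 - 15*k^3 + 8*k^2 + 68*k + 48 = (k + 2)*(k^4 - 4*k^3 - 7*k^2 + 22*k + 24) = (k - 3)*(k + 2)*(k^3 - k^2 - 10*k - 8) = (k - 3)*(k + 1)*(k + 2)*(k^2 - 2*k - 8) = (k - 3)*(k + 1)*(k + 2)^2*(k - 4)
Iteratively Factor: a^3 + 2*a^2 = (a + 2)*(a^2) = a*(a + 2)*(a)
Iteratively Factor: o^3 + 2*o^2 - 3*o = (o - 1)*(o^2 + 3*o) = o*(o - 1)*(o + 3)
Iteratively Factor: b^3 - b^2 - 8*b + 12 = (b - 2)*(b^2 + b - 6) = (b - 2)^2*(b + 3)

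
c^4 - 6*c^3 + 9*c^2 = c^2*(c - 3)^2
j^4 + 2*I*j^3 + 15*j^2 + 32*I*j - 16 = (j - 4*I)*(j + I)^2*(j + 4*I)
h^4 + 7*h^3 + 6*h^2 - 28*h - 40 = (h - 2)*(h + 2)^2*(h + 5)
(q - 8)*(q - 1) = q^2 - 9*q + 8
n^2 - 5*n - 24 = (n - 8)*(n + 3)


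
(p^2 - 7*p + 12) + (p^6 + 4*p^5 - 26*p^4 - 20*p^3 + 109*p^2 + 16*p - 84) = p^6 + 4*p^5 - 26*p^4 - 20*p^3 + 110*p^2 + 9*p - 72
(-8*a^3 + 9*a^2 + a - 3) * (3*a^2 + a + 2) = -24*a^5 + 19*a^4 - 4*a^3 + 10*a^2 - a - 6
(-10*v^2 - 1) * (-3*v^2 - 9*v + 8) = 30*v^4 + 90*v^3 - 77*v^2 + 9*v - 8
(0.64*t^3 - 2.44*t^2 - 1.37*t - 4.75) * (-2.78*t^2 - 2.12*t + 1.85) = -1.7792*t^5 + 5.4264*t^4 + 10.1654*t^3 + 11.5954*t^2 + 7.5355*t - 8.7875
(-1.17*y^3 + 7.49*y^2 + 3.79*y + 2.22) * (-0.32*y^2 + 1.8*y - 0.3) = 0.3744*y^5 - 4.5028*y^4 + 12.6202*y^3 + 3.8646*y^2 + 2.859*y - 0.666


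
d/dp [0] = 0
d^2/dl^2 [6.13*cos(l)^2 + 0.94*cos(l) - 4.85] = -0.94*cos(l) - 12.26*cos(2*l)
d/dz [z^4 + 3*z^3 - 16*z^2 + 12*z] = 4*z^3 + 9*z^2 - 32*z + 12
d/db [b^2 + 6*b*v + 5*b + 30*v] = 2*b + 6*v + 5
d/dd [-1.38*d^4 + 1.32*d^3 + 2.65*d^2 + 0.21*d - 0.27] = -5.52*d^3 + 3.96*d^2 + 5.3*d + 0.21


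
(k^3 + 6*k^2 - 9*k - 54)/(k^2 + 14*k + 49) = (k^3 + 6*k^2 - 9*k - 54)/(k^2 + 14*k + 49)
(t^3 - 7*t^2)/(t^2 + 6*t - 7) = t^2*(t - 7)/(t^2 + 6*t - 7)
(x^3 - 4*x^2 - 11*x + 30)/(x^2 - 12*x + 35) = (x^2 + x - 6)/(x - 7)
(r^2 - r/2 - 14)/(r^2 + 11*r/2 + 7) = (r - 4)/(r + 2)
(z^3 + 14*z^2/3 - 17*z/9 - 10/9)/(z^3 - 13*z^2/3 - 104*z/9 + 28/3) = (3*z^2 + 16*z + 5)/(3*z^2 - 11*z - 42)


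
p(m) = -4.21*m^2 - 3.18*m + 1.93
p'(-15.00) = 123.12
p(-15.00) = -897.62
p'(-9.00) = 72.60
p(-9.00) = -310.46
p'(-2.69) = 19.47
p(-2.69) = -19.98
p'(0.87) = -10.51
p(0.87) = -4.02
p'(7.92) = -69.87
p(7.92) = -287.33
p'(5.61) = -50.42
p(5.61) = -148.41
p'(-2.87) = 20.99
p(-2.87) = -23.62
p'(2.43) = -23.64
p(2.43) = -30.66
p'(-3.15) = 23.34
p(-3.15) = -29.83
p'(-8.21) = 65.95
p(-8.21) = -255.73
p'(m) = -8.42*m - 3.18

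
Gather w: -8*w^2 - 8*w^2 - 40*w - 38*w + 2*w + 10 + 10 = -16*w^2 - 76*w + 20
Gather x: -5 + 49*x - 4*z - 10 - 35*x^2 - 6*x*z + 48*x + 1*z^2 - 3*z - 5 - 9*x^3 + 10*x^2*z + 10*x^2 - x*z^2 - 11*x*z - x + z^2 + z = -9*x^3 + x^2*(10*z - 25) + x*(-z^2 - 17*z + 96) + 2*z^2 - 6*z - 20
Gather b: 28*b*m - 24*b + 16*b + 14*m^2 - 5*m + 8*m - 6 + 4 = b*(28*m - 8) + 14*m^2 + 3*m - 2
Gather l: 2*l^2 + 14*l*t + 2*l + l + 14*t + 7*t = 2*l^2 + l*(14*t + 3) + 21*t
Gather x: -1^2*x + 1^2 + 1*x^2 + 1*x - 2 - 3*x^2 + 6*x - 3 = -2*x^2 + 6*x - 4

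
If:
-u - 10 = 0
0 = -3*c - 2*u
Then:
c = 20/3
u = -10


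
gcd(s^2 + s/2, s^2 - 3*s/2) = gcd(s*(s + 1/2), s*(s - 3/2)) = s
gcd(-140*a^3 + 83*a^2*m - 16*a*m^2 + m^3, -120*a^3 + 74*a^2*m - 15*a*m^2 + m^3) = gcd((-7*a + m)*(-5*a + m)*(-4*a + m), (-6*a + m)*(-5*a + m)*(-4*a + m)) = 20*a^2 - 9*a*m + m^2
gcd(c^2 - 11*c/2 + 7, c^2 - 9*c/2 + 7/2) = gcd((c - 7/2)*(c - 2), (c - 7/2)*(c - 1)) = c - 7/2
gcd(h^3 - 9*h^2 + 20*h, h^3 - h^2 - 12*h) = h^2 - 4*h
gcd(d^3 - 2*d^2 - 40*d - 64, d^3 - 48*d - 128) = d^2 - 4*d - 32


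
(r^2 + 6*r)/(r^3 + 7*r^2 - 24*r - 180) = r/(r^2 + r - 30)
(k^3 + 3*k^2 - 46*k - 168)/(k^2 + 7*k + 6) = (k^2 - 3*k - 28)/(k + 1)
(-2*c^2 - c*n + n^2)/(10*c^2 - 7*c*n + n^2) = (-c - n)/(5*c - n)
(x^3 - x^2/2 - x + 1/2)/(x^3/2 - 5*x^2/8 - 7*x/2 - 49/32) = 16*(-2*x^3 + x^2 + 2*x - 1)/(-16*x^3 + 20*x^2 + 112*x + 49)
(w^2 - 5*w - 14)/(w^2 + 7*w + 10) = (w - 7)/(w + 5)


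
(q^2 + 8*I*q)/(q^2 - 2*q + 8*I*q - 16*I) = q/(q - 2)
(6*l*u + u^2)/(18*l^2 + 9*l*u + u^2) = u/(3*l + u)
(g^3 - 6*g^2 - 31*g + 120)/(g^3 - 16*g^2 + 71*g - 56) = (g^2 + 2*g - 15)/(g^2 - 8*g + 7)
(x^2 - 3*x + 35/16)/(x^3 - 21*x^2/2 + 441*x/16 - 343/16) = (4*x - 5)/(4*x^2 - 35*x + 49)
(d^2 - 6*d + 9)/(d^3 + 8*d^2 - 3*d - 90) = (d - 3)/(d^2 + 11*d + 30)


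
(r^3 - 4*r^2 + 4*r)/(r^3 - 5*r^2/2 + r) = 2*(r - 2)/(2*r - 1)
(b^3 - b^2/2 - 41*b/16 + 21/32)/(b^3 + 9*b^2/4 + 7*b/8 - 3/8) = (b - 7/4)/(b + 1)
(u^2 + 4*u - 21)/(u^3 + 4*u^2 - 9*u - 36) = (u + 7)/(u^2 + 7*u + 12)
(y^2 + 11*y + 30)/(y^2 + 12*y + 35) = (y + 6)/(y + 7)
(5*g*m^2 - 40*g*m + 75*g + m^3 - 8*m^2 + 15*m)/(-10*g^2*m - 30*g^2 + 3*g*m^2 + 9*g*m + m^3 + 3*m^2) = (-m^2 + 8*m - 15)/(2*g*m + 6*g - m^2 - 3*m)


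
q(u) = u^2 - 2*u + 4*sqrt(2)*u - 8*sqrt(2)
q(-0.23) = -12.10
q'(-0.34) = 2.98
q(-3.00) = -13.28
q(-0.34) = -12.44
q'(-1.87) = -0.08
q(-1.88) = -14.65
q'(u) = 2*u - 2 + 4*sqrt(2)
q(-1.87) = -14.66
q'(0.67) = 5.00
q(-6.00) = 2.75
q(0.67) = -8.41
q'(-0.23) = 3.20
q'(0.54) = 4.74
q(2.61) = 5.04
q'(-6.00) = -8.34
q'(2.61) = 8.88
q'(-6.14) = -8.62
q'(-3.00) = -2.34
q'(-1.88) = -0.10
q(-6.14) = 3.93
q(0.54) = -9.05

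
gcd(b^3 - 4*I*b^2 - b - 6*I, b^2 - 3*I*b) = b - 3*I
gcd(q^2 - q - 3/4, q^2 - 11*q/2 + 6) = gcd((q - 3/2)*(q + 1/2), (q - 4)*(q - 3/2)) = q - 3/2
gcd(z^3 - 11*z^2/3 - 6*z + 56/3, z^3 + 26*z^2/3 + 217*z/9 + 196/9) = z + 7/3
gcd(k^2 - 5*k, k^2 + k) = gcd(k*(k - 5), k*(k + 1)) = k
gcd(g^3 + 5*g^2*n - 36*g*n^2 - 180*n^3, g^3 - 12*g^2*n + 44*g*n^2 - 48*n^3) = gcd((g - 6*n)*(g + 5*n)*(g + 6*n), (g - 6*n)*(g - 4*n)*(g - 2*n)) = g - 6*n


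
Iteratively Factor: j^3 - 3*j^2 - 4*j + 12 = (j + 2)*(j^2 - 5*j + 6) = (j - 2)*(j + 2)*(j - 3)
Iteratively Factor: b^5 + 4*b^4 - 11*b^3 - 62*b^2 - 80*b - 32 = (b + 1)*(b^4 + 3*b^3 - 14*b^2 - 48*b - 32) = (b + 1)^2*(b^3 + 2*b^2 - 16*b - 32) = (b + 1)^2*(b + 2)*(b^2 - 16) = (b - 4)*(b + 1)^2*(b + 2)*(b + 4)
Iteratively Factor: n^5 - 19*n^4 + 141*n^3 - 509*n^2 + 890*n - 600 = (n - 3)*(n^4 - 16*n^3 + 93*n^2 - 230*n + 200) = (n - 3)*(n - 2)*(n^3 - 14*n^2 + 65*n - 100) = (n - 5)*(n - 3)*(n - 2)*(n^2 - 9*n + 20) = (n - 5)^2*(n - 3)*(n - 2)*(n - 4)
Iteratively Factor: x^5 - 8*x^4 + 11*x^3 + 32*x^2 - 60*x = (x - 5)*(x^4 - 3*x^3 - 4*x^2 + 12*x) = (x - 5)*(x + 2)*(x^3 - 5*x^2 + 6*x) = (x - 5)*(x - 3)*(x + 2)*(x^2 - 2*x) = x*(x - 5)*(x - 3)*(x + 2)*(x - 2)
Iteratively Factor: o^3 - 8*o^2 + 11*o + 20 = (o + 1)*(o^2 - 9*o + 20) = (o - 5)*(o + 1)*(o - 4)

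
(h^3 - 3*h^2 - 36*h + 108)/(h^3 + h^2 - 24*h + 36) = (h - 6)/(h - 2)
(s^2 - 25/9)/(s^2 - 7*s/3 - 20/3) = (s - 5/3)/(s - 4)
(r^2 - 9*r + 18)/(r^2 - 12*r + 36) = (r - 3)/(r - 6)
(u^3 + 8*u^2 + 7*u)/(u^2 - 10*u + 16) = u*(u^2 + 8*u + 7)/(u^2 - 10*u + 16)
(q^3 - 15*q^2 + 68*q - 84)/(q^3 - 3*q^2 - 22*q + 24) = (q^2 - 9*q + 14)/(q^2 + 3*q - 4)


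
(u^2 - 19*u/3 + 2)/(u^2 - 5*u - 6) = (u - 1/3)/(u + 1)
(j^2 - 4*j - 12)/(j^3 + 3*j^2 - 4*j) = (j^2 - 4*j - 12)/(j*(j^2 + 3*j - 4))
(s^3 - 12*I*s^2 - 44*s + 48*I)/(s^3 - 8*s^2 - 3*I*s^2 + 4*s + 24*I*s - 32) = (s^2 - 8*I*s - 12)/(s^2 + s*(-8 + I) - 8*I)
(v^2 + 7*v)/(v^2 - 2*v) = (v + 7)/(v - 2)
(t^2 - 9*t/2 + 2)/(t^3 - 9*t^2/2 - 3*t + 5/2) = (t - 4)/(t^2 - 4*t - 5)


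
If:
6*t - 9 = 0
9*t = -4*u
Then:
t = 3/2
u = -27/8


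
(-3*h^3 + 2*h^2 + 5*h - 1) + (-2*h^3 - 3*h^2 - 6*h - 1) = -5*h^3 - h^2 - h - 2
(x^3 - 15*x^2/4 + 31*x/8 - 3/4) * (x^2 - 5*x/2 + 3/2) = x^5 - 25*x^4/4 + 59*x^3/4 - 257*x^2/16 + 123*x/16 - 9/8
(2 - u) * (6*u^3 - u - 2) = -6*u^4 + 12*u^3 + u^2 - 4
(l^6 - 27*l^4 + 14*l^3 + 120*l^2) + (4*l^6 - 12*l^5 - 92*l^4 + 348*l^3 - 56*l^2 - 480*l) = 5*l^6 - 12*l^5 - 119*l^4 + 362*l^3 + 64*l^2 - 480*l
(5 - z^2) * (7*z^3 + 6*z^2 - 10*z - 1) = -7*z^5 - 6*z^4 + 45*z^3 + 31*z^2 - 50*z - 5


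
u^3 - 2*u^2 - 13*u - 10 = (u - 5)*(u + 1)*(u + 2)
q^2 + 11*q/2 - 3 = (q - 1/2)*(q + 6)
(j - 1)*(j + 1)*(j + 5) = j^3 + 5*j^2 - j - 5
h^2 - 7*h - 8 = (h - 8)*(h + 1)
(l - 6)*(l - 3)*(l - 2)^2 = l^4 - 13*l^3 + 58*l^2 - 108*l + 72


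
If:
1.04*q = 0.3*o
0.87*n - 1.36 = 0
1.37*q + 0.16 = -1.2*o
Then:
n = 1.56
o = -0.10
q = -0.03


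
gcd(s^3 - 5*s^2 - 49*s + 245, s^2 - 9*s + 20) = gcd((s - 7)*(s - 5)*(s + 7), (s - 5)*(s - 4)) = s - 5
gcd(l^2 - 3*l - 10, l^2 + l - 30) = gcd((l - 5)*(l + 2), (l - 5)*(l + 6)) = l - 5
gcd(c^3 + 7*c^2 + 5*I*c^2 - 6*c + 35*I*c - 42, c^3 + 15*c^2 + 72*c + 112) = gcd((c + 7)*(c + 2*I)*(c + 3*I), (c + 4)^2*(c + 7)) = c + 7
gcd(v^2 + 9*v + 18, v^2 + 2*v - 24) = v + 6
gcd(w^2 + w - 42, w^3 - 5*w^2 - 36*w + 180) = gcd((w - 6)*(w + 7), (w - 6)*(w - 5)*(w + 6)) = w - 6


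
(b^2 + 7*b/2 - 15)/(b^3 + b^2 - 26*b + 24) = (b - 5/2)/(b^2 - 5*b + 4)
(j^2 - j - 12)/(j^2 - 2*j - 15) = (j - 4)/(j - 5)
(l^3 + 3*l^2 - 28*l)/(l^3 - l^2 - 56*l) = (l - 4)/(l - 8)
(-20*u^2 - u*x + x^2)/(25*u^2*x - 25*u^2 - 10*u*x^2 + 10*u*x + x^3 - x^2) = (4*u + x)/(-5*u*x + 5*u + x^2 - x)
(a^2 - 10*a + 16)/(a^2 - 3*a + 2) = (a - 8)/(a - 1)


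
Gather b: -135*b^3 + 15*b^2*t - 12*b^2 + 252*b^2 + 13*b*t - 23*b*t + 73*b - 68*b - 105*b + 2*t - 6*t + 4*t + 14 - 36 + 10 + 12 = -135*b^3 + b^2*(15*t + 240) + b*(-10*t - 100)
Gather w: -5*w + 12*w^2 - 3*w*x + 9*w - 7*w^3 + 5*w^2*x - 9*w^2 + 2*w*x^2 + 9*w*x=-7*w^3 + w^2*(5*x + 3) + w*(2*x^2 + 6*x + 4)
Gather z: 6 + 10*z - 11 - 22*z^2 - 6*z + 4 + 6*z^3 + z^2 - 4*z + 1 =6*z^3 - 21*z^2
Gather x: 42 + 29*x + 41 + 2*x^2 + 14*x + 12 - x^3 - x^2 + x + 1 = -x^3 + x^2 + 44*x + 96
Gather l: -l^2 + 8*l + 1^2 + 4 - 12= -l^2 + 8*l - 7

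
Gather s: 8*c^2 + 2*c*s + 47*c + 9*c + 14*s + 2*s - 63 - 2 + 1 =8*c^2 + 56*c + s*(2*c + 16) - 64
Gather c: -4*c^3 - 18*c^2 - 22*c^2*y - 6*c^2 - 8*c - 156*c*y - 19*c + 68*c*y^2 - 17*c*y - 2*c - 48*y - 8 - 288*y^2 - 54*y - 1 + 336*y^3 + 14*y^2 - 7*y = -4*c^3 + c^2*(-22*y - 24) + c*(68*y^2 - 173*y - 29) + 336*y^3 - 274*y^2 - 109*y - 9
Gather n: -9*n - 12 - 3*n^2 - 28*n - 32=-3*n^2 - 37*n - 44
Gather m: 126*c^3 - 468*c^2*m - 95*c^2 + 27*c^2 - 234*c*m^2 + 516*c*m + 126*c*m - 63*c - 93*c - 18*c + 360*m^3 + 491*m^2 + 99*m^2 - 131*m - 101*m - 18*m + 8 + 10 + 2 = 126*c^3 - 68*c^2 - 174*c + 360*m^3 + m^2*(590 - 234*c) + m*(-468*c^2 + 642*c - 250) + 20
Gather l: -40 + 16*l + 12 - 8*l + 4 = 8*l - 24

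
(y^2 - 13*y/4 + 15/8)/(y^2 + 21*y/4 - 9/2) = (y - 5/2)/(y + 6)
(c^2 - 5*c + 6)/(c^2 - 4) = (c - 3)/(c + 2)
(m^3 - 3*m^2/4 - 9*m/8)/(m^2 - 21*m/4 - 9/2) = m*(2*m - 3)/(2*(m - 6))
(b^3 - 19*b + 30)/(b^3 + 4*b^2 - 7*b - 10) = (b - 3)/(b + 1)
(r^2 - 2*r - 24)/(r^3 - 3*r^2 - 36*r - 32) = (r - 6)/(r^2 - 7*r - 8)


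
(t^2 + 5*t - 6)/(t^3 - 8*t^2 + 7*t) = (t + 6)/(t*(t - 7))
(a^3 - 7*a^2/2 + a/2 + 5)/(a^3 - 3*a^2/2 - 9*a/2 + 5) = (a^2 - a - 2)/(a^2 + a - 2)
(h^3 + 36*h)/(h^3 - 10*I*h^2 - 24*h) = (h + 6*I)/(h - 4*I)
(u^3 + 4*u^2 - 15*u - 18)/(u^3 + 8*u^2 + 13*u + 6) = (u - 3)/(u + 1)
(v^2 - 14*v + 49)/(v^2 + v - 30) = (v^2 - 14*v + 49)/(v^2 + v - 30)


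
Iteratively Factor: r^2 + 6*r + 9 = (r + 3)*(r + 3)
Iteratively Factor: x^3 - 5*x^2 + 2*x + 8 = (x - 2)*(x^2 - 3*x - 4) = (x - 2)*(x + 1)*(x - 4)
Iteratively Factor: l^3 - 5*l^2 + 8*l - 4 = (l - 1)*(l^2 - 4*l + 4) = (l - 2)*(l - 1)*(l - 2)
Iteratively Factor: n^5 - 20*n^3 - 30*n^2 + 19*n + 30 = (n + 3)*(n^4 - 3*n^3 - 11*n^2 + 3*n + 10) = (n - 1)*(n + 3)*(n^3 - 2*n^2 - 13*n - 10) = (n - 1)*(n + 1)*(n + 3)*(n^2 - 3*n - 10) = (n - 5)*(n - 1)*(n + 1)*(n + 3)*(n + 2)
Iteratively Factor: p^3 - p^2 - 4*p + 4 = (p - 1)*(p^2 - 4) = (p - 2)*(p - 1)*(p + 2)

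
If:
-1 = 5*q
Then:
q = -1/5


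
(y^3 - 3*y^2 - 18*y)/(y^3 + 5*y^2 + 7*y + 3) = y*(y - 6)/(y^2 + 2*y + 1)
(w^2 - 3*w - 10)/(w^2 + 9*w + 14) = (w - 5)/(w + 7)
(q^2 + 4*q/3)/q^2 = (q + 4/3)/q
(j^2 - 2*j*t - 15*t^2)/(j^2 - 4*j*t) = (j^2 - 2*j*t - 15*t^2)/(j*(j - 4*t))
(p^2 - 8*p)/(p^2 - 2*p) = (p - 8)/(p - 2)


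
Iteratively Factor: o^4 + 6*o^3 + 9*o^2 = (o + 3)*(o^3 + 3*o^2) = (o + 3)^2*(o^2) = o*(o + 3)^2*(o)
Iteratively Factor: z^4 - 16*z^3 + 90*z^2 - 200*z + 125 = (z - 5)*(z^3 - 11*z^2 + 35*z - 25) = (z - 5)^2*(z^2 - 6*z + 5) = (z - 5)^2*(z - 1)*(z - 5)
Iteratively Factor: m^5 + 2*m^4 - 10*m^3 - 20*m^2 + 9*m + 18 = (m + 1)*(m^4 + m^3 - 11*m^2 - 9*m + 18) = (m - 3)*(m + 1)*(m^3 + 4*m^2 + m - 6) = (m - 3)*(m + 1)*(m + 2)*(m^2 + 2*m - 3) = (m - 3)*(m - 1)*(m + 1)*(m + 2)*(m + 3)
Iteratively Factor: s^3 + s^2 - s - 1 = (s + 1)*(s^2 - 1) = (s + 1)^2*(s - 1)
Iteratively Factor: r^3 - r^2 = (r)*(r^2 - r) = r^2*(r - 1)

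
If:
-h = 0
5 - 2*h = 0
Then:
No Solution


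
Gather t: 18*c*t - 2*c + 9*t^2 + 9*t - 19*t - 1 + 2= -2*c + 9*t^2 + t*(18*c - 10) + 1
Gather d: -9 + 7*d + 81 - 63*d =72 - 56*d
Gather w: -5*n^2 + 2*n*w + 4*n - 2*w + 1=-5*n^2 + 4*n + w*(2*n - 2) + 1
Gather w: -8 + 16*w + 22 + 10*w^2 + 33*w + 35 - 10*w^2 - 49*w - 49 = 0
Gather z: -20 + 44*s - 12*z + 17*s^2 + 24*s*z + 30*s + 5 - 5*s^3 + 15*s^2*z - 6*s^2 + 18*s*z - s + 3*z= -5*s^3 + 11*s^2 + 73*s + z*(15*s^2 + 42*s - 9) - 15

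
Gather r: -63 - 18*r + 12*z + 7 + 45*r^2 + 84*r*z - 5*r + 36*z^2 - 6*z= 45*r^2 + r*(84*z - 23) + 36*z^2 + 6*z - 56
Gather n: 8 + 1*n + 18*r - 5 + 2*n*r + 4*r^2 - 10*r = n*(2*r + 1) + 4*r^2 + 8*r + 3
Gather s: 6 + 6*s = 6*s + 6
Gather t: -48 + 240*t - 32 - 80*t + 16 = 160*t - 64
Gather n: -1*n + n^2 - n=n^2 - 2*n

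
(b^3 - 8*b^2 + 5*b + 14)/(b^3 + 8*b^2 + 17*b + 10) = (b^2 - 9*b + 14)/(b^2 + 7*b + 10)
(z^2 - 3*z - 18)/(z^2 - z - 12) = (z - 6)/(z - 4)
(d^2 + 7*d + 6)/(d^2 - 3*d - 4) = (d + 6)/(d - 4)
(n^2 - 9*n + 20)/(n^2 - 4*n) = (n - 5)/n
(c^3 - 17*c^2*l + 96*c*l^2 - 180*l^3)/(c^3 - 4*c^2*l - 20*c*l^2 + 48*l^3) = (c^2 - 11*c*l + 30*l^2)/(c^2 + 2*c*l - 8*l^2)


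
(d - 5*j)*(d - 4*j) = d^2 - 9*d*j + 20*j^2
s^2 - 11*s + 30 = (s - 6)*(s - 5)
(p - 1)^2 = p^2 - 2*p + 1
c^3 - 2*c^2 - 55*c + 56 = (c - 8)*(c - 1)*(c + 7)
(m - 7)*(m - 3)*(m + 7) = m^3 - 3*m^2 - 49*m + 147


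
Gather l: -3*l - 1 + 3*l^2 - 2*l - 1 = 3*l^2 - 5*l - 2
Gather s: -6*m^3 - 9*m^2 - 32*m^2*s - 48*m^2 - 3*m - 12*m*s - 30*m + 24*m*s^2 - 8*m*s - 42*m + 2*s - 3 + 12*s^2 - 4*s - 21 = -6*m^3 - 57*m^2 - 75*m + s^2*(24*m + 12) + s*(-32*m^2 - 20*m - 2) - 24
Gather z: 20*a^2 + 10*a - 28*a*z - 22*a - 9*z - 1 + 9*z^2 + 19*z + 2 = 20*a^2 - 12*a + 9*z^2 + z*(10 - 28*a) + 1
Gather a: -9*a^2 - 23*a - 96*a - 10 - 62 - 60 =-9*a^2 - 119*a - 132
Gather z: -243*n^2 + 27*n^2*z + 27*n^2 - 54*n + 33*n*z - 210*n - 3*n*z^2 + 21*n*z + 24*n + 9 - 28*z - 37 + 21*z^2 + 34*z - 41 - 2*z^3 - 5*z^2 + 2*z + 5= -216*n^2 - 240*n - 2*z^3 + z^2*(16 - 3*n) + z*(27*n^2 + 54*n + 8) - 64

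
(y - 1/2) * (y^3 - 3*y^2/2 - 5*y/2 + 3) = y^4 - 2*y^3 - 7*y^2/4 + 17*y/4 - 3/2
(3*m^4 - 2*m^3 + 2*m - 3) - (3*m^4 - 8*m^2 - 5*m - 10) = -2*m^3 + 8*m^2 + 7*m + 7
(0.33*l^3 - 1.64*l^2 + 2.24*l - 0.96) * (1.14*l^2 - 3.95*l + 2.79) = 0.3762*l^5 - 3.1731*l^4 + 9.9523*l^3 - 14.518*l^2 + 10.0416*l - 2.6784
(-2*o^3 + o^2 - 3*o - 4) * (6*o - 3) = -12*o^4 + 12*o^3 - 21*o^2 - 15*o + 12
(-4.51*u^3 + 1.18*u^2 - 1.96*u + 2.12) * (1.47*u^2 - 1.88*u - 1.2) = -6.6297*u^5 + 10.2134*u^4 + 0.3124*u^3 + 5.3852*u^2 - 1.6336*u - 2.544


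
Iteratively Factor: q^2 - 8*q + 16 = (q - 4)*(q - 4)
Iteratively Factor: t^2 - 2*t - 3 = (t - 3)*(t + 1)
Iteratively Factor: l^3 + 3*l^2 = (l)*(l^2 + 3*l) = l^2*(l + 3)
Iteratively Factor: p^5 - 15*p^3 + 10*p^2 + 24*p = (p + 1)*(p^4 - p^3 - 14*p^2 + 24*p) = (p - 2)*(p + 1)*(p^3 + p^2 - 12*p) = (p - 3)*(p - 2)*(p + 1)*(p^2 + 4*p) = p*(p - 3)*(p - 2)*(p + 1)*(p + 4)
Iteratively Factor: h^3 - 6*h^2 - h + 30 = (h - 3)*(h^2 - 3*h - 10) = (h - 5)*(h - 3)*(h + 2)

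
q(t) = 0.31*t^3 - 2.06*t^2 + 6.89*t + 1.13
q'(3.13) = 3.11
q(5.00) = 22.83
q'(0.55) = 4.91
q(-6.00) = -181.33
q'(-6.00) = 65.09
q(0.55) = 4.35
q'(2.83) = 2.68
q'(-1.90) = 18.08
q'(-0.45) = 8.93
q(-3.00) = -46.45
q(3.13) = 12.02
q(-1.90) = -21.52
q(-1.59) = -16.28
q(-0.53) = -3.15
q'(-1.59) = 15.79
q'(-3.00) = 27.62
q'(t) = 0.93*t^2 - 4.12*t + 6.89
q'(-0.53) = 9.33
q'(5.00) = 9.54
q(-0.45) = -2.42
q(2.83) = 11.16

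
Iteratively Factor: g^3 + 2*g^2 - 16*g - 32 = (g - 4)*(g^2 + 6*g + 8) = (g - 4)*(g + 4)*(g + 2)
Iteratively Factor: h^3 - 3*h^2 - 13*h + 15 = (h - 1)*(h^2 - 2*h - 15) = (h - 1)*(h + 3)*(h - 5)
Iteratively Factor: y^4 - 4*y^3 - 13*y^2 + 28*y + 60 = (y - 3)*(y^3 - y^2 - 16*y - 20) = (y - 5)*(y - 3)*(y^2 + 4*y + 4) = (y - 5)*(y - 3)*(y + 2)*(y + 2)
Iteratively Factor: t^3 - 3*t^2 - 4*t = (t - 4)*(t^2 + t) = (t - 4)*(t + 1)*(t)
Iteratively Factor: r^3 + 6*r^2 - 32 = (r + 4)*(r^2 + 2*r - 8) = (r - 2)*(r + 4)*(r + 4)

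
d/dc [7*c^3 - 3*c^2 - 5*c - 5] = 21*c^2 - 6*c - 5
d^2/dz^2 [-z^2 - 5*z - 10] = -2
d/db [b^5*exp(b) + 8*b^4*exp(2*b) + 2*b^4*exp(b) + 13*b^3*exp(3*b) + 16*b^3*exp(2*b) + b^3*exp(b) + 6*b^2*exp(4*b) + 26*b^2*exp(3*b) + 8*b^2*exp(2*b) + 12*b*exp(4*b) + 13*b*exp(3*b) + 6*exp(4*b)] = (b^5 + 16*b^4*exp(b) + 7*b^4 + 39*b^3*exp(2*b) + 64*b^3*exp(b) + 9*b^3 + 24*b^2*exp(3*b) + 117*b^2*exp(2*b) + 64*b^2*exp(b) + 3*b^2 + 60*b*exp(3*b) + 91*b*exp(2*b) + 16*b*exp(b) + 36*exp(3*b) + 13*exp(2*b))*exp(b)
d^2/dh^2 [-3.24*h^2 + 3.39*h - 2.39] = -6.48000000000000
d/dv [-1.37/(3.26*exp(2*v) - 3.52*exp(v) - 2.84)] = (8.9324*exp(v) - 4.8224)*exp(v)/(-3.26*exp(2*v) + 3.52*exp(v) + 2.84)^2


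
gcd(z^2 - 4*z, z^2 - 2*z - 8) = z - 4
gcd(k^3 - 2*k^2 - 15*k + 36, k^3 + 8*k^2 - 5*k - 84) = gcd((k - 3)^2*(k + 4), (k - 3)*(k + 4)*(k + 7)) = k^2 + k - 12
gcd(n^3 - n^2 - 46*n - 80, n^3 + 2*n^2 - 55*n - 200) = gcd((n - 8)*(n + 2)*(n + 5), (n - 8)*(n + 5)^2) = n^2 - 3*n - 40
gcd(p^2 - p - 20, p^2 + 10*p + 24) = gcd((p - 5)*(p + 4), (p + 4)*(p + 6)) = p + 4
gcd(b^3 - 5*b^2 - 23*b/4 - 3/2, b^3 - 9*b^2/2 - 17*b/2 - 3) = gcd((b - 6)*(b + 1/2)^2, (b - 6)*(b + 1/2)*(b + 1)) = b^2 - 11*b/2 - 3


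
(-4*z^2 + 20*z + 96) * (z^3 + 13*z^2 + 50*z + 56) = -4*z^5 - 32*z^4 + 156*z^3 + 2024*z^2 + 5920*z + 5376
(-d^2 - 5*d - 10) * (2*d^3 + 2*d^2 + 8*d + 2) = -2*d^5 - 12*d^4 - 38*d^3 - 62*d^2 - 90*d - 20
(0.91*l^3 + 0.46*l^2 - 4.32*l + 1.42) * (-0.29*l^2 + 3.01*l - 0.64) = -0.2639*l^5 + 2.6057*l^4 + 2.055*l^3 - 13.7094*l^2 + 7.039*l - 0.9088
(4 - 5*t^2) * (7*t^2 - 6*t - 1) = -35*t^4 + 30*t^3 + 33*t^2 - 24*t - 4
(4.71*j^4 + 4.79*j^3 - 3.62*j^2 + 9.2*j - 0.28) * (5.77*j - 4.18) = 27.1767*j^5 + 7.9505*j^4 - 40.9096*j^3 + 68.2156*j^2 - 40.0716*j + 1.1704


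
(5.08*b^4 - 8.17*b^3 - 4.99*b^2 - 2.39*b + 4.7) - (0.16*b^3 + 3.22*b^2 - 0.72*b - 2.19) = 5.08*b^4 - 8.33*b^3 - 8.21*b^2 - 1.67*b + 6.89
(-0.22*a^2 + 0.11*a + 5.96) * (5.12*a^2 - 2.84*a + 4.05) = -1.1264*a^4 + 1.188*a^3 + 29.3118*a^2 - 16.4809*a + 24.138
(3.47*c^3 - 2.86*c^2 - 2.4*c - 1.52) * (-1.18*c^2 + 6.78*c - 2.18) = -4.0946*c^5 + 26.9014*c^4 - 24.1234*c^3 - 8.2436*c^2 - 5.0736*c + 3.3136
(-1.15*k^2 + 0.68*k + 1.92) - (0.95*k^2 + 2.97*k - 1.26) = -2.1*k^2 - 2.29*k + 3.18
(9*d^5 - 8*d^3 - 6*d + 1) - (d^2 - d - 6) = 9*d^5 - 8*d^3 - d^2 - 5*d + 7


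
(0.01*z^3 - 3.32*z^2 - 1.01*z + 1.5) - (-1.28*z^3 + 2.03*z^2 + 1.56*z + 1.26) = 1.29*z^3 - 5.35*z^2 - 2.57*z + 0.24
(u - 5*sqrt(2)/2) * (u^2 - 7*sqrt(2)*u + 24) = u^3 - 19*sqrt(2)*u^2/2 + 59*u - 60*sqrt(2)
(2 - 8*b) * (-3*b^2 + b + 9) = 24*b^3 - 14*b^2 - 70*b + 18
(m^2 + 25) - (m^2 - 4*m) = 4*m + 25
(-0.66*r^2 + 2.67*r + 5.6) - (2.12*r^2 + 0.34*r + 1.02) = -2.78*r^2 + 2.33*r + 4.58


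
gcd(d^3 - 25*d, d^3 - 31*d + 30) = d - 5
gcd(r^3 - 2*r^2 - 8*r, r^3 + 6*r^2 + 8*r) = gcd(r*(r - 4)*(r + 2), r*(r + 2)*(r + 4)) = r^2 + 2*r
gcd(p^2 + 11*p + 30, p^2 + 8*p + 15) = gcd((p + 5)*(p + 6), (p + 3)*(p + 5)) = p + 5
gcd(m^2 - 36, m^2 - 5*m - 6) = m - 6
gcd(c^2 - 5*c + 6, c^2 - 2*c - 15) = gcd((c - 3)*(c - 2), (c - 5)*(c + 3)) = 1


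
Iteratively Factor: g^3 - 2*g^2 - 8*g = (g + 2)*(g^2 - 4*g) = g*(g + 2)*(g - 4)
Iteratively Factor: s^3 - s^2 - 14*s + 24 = (s + 4)*(s^2 - 5*s + 6) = (s - 2)*(s + 4)*(s - 3)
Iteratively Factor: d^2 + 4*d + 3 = (d + 3)*(d + 1)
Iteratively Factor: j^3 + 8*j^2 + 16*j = (j + 4)*(j^2 + 4*j) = j*(j + 4)*(j + 4)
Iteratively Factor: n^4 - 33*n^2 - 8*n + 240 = (n + 4)*(n^3 - 4*n^2 - 17*n + 60) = (n + 4)^2*(n^2 - 8*n + 15) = (n - 3)*(n + 4)^2*(n - 5)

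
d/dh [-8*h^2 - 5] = -16*h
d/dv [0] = 0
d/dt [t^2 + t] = 2*t + 1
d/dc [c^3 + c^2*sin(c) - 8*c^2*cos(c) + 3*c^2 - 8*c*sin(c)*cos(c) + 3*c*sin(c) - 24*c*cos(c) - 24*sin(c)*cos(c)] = 8*c^2*sin(c) + c^2*cos(c) + 3*c^2 + 26*c*sin(c) - 13*c*cos(c) - 8*c*cos(2*c) + 6*c + 3*sin(c) - 4*sin(2*c) - 24*cos(c) - 24*cos(2*c)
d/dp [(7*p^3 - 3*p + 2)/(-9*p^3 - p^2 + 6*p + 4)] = (-7*p^4 + 30*p^3 + 135*p^2 + 4*p - 24)/(81*p^6 + 18*p^5 - 107*p^4 - 84*p^3 + 28*p^2 + 48*p + 16)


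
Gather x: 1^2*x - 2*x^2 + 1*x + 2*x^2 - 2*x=0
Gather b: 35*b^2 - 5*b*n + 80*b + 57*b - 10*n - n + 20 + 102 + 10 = 35*b^2 + b*(137 - 5*n) - 11*n + 132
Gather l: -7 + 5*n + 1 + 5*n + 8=10*n + 2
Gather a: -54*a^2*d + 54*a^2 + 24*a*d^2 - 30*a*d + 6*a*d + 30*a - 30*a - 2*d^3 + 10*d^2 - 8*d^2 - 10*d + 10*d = a^2*(54 - 54*d) + a*(24*d^2 - 24*d) - 2*d^3 + 2*d^2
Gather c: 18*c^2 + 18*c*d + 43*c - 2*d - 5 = 18*c^2 + c*(18*d + 43) - 2*d - 5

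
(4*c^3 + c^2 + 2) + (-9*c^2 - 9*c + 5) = 4*c^3 - 8*c^2 - 9*c + 7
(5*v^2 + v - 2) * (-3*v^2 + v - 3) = -15*v^4 + 2*v^3 - 8*v^2 - 5*v + 6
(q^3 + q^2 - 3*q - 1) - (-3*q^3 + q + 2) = 4*q^3 + q^2 - 4*q - 3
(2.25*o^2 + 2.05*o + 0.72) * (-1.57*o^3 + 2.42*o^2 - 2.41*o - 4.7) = -3.5325*o^5 + 2.2265*o^4 - 1.5919*o^3 - 13.7731*o^2 - 11.3702*o - 3.384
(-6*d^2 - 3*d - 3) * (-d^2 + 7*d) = 6*d^4 - 39*d^3 - 18*d^2 - 21*d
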